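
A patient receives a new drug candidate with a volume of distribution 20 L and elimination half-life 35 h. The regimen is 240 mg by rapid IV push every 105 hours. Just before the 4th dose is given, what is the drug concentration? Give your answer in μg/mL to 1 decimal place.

1.7 μg/mL

f = (1/2)^(τ/t½) = (1/2)^(105/35) ≈ 0.1250.
C₀ = D/Vd = 240/20 ≈ 12.000 μg/mL.
Before the 4th dose, 3 doses have been given. Superposition: Cmin = C₀·(f + f² + … + f^3).
≈ 12.000 × (0.1250 + 0.0156 + 0.0020) ≈ 12.000 × 0.1426 ≈ 1.711 μg/mL.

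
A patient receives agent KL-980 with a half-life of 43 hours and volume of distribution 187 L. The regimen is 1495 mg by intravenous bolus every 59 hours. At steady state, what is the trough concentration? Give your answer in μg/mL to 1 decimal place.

τ/t½ = 59/43 ≈ 1.3721, so fraction remaining f = (1/2)^(59/43) ≈ 0.3863.
Single-dose peak C₀ = D/Vd = 1495/187 ≈ 7.995 μg/mL.
Steady-state trough Cmin,ss = C₀·f/(1−f) ≈ 7.995 × 0.3863/0.6137 ≈ 5.033 μg/mL.

5.0 μg/mL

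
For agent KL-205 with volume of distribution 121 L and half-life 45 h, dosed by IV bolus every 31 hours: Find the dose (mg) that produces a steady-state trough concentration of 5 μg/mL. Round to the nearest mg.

370 mg

τ/t½ = 31/45 ≈ 0.68889, so f = (1/2)^(31/45) ≈ 0.620331.
Cmin,ss = (D/Vd)·f/(1−f), so D = Cmin,ss·Vd·(1−f)/f.
D = 5 × 121 × (1−f)/f ≈ 5 × 121 × 0.61204 ≈ 370.28 mg.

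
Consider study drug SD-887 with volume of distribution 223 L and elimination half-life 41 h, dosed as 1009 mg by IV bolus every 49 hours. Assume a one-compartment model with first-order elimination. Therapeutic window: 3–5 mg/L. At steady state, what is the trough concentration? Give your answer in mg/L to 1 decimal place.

Over one 49-h interval, 49/41 ≈ 1.1951 half-lives elapse, leaving f ≈ 0.4367 of each dose.
At steady state, accumulation factor R = 1/(1 − e^(−kτ)) ≈ 1.7753.
Each bolus raises the concentration by D/Vd = 1009/223 ≈ 4.525 mg/L.
Cmax,ss = C₀/(1 − f) ≈ 4.525/0.5633 ≈ 8.033 mg/L.
Steady-state trough Cmin,ss = Cmax,ss·f ≈ 8.033 × 0.4367 ≈ 3.508 mg/L.
Trough 3.5 mg/L vs MEC 3 mg/L: adequate.

3.5 mg/L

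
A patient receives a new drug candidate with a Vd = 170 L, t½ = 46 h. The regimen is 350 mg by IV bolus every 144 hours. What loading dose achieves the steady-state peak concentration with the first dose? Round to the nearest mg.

f = (1/2)^(144/46) ≈ 0.114195; accumulation ratio R = 1/(1−f) ≈ 1.12892.
Loading dose to hit Cmax,ss on first dose: D_load = D_maint·R ≈ 350 × 1.12892 ≈ 395.12 mg.

395 mg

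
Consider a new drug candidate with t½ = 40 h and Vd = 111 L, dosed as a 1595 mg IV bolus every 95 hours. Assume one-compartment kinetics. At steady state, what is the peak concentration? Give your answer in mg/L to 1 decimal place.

17.8 mg/L

k = ln2/t½ = ln2/40 ≈ 0.017329 h⁻¹; fraction remaining f = e^(−kτ) = e^(−0.017329×95) ≈ 0.1928.
Accumulation ratio R = 1/(1 − f) ≈ 1/0.8072 ≈ 1.2389.
Each bolus raises the concentration by D/Vd = 1595/111 ≈ 14.369 mg/L.
Steady-state peak Cmax,ss = C₀·R ≈ 14.369 × 1.2389 ≈ 17.802 mg/L.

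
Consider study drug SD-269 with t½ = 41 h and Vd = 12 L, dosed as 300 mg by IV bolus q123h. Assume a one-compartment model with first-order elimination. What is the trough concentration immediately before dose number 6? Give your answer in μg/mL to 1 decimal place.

3.6 μg/mL

f = (1/2)^(τ/t½) = (1/2)^(123/41) ≈ 0.1250.
C₀ = D/Vd = 300/12 ≈ 25.000 μg/mL.
Before the 6th dose, 5 doses have been given. Superposition: Cmin = C₀·(f + f² + … + f^5).
≈ 25.000 × (0.1250 + 0.0156 + 0.0020 + 0.0002 + 0.0000) ≈ 25.000 × 0.1428 ≈ 3.570 μg/mL.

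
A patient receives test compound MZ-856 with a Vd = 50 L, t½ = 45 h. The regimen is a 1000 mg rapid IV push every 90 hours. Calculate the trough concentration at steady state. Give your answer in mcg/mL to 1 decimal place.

τ = 90 h = 2 half-lives, so f = (1/2)^2 = 0.25.
Accumulation ratio R = 1/(1 − f) = 1/0.75 = 4/3.
Single-dose peak C₀ = D/Vd = 1000/50 = 20 mcg/mL.
Steady-state peak Cmax,ss = C₀·R = 20 × 4/3 ≈ 26.667 mcg/mL.
Steady-state trough Cmin,ss = Cmax,ss·f ≈ 26.667 × 0.25 ≈ 6.667 mcg/mL.

6.7 mcg/mL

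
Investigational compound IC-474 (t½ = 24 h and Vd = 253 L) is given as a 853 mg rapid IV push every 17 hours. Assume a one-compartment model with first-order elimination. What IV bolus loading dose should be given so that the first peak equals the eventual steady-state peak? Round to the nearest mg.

f = (1/2)^(17/24) ≈ 0.612027; accumulation ratio R = 1/(1−f) ≈ 2.57750.
Loading dose to hit Cmax,ss on first dose: D_load = D_maint·R ≈ 853 × 2.57750 ≈ 2198.61 mg.

2199 mg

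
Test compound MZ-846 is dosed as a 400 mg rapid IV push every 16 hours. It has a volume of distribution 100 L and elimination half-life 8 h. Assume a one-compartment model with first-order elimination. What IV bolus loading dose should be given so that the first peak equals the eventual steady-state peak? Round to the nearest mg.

533 mg

f = (1/2)^(16/8) ≈ 0.250000; accumulation ratio R = 1/(1−f) ≈ 1.33333.
Loading dose to hit Cmax,ss on first dose: D_load = D_maint·R ≈ 400 × 1.33333 ≈ 533.33 mg.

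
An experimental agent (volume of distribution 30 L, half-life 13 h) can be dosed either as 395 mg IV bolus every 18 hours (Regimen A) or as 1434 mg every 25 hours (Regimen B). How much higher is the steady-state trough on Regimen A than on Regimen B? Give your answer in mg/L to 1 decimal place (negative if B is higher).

-8.9 mg/L

Regimen A: f = (1/2)^(18/13) ≈ 0.3830; Cmin,ss = (395/30)·f/(1−f) ≈ 8.173 mg/L.
Regimen B: f = (1/2)^(25/13) ≈ 0.2637; Cmin,ss = (1434/30)·f/(1−f) ≈ 17.119 mg/L.
Difference ≈ 8.173 − 17.119 ≈ -8.946 mg/L.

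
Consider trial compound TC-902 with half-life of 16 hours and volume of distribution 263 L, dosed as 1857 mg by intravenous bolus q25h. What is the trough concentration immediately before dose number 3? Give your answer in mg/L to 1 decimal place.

3.2 mg/L

f = (1/2)^(τ/t½) = (1/2)^(25/16) ≈ 0.3386.
C₀ = D/Vd = 1857/263 ≈ 7.061 mg/L.
Before the 3rd dose, 2 doses have been given. Superposition: Cmin = C₀·(f + f²).
≈ 7.061 × (0.3386 + 0.1146) ≈ 7.061 × 0.4532 ≈ 3.200 mg/L.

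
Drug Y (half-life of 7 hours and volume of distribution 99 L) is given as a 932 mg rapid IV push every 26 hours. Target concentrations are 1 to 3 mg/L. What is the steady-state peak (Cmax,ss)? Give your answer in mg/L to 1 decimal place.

k = ln2/t½ = ln2/7 ≈ 0.099021 h⁻¹; fraction remaining f = e^(−kτ) = e^(−0.099021×26) ≈ 0.0762.
Accumulation ratio R = 1/(1 − f) ≈ 1/0.9238 ≈ 1.0825.
Single-dose peak C₀ = D/Vd = 932/99 ≈ 9.414 mg/L.
Steady-state peak Cmax,ss = C₀·R ≈ 9.414 × 1.0825 ≈ 10.191 mg/L.
Peak 10.2 mg/L vs MTC 3 mg/L: exceeds toxic threshold.

10.2 mg/L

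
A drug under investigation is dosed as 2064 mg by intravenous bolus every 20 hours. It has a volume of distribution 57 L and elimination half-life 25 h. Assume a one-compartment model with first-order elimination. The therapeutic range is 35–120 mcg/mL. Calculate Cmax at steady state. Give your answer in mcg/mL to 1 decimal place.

85.1 mcg/mL

Over one 20-h interval, 20/25 ≈ 0.8 half-lives elapse, leaving f ≈ 0.5743 of each dose.
Accumulation ratio R = 1/(1 − f) ≈ 1/0.4257 ≈ 2.3491.
Single-dose peak C₀ = D/Vd = 2064/57 ≈ 36.211 mcg/mL.
Steady-state peak Cmax,ss = C₀·R ≈ 36.211 × 2.3491 ≈ 85.063 mcg/mL.
Peak 85.1 mcg/mL vs MTC 120 mcg/mL: below toxic threshold.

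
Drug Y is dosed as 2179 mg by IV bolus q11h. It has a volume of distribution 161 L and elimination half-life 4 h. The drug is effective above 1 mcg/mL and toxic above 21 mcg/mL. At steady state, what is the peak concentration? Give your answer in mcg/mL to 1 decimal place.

k = ln2/t½ = ln2/4 ≈ 0.173287 h⁻¹; fraction remaining f = e^(−kτ) = e^(−0.173287×11) ≈ 0.1487.
At steady state, accumulation factor R = 1/(1 − e^(−kτ)) ≈ 1.1747.
Single-dose peak C₀ = D/Vd = 2179/161 ≈ 13.534 mcg/mL.
Steady-state peak Cmax,ss = C₀·R ≈ 13.534 × 1.1747 ≈ 15.898 mcg/mL.
Peak 15.9 mcg/mL vs MTC 21 mcg/mL: below toxic threshold.

15.9 mcg/mL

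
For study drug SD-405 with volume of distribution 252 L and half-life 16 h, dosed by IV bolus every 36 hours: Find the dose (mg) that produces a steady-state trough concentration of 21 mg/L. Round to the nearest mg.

τ/t½ = 36/16 ≈ 2.25, so f = (1/2)^(36/16) ≈ 0.210224.
Cmin,ss = (D/Vd)·f/(1−f), so D = Cmin,ss·Vd·(1−f)/f.
D = 21 × 252 × (1−f)/f ≈ 21 × 252 × 3.75683 ≈ 19881.14 mg.

19881 mg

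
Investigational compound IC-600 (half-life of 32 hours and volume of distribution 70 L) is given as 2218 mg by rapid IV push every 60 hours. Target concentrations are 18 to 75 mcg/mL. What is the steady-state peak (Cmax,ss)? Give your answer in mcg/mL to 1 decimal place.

43.6 mcg/mL

Over one 60-h interval, 60/32 ≈ 1.875 half-lives elapse, leaving f ≈ 0.2726 of each dose.
Accumulation ratio R = 1/(1 − f) ≈ 1/0.7274 ≈ 1.3748.
Single-dose peak C₀ = D/Vd = 2218/70 ≈ 31.686 mcg/mL.
Steady-state peak Cmax,ss = C₀·R ≈ 31.686 × 1.3748 ≈ 43.562 mcg/mL.
Peak 43.6 mcg/mL vs MTC 75 mcg/mL: below toxic threshold.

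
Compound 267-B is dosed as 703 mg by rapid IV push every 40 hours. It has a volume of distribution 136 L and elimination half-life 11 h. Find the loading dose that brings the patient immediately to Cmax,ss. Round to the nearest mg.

764 mg

f = (1/2)^(40/11) ≈ 0.080417; accumulation ratio R = 1/(1−f) ≈ 1.08745.
Loading dose to hit Cmax,ss on first dose: D_load = D_maint·R ≈ 703 × 1.08745 ≈ 764.48 mg.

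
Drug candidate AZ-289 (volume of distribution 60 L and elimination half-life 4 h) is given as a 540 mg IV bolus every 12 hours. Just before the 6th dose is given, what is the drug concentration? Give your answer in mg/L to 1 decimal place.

f = (1/2)^(τ/t½) = (1/2)^(12/4) ≈ 0.1250.
C₀ = D/Vd = 540/60 ≈ 9.000 mg/L.
Before the 6th dose, 5 doses have been given. Superposition: Cmin = C₀·(f + f² + … + f^5).
≈ 9.000 × (0.1250 + 0.0156 + 0.0020 + 0.0002 + 0.0000) ≈ 9.000 × 0.1428 ≈ 1.285 mg/L.

1.3 mg/L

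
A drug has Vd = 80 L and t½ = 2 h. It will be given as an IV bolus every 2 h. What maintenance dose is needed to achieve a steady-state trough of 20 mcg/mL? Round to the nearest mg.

τ/t½ = 2/2 ≈ 1, so f = (1/2)^(2/2) ≈ 0.500000.
Cmin,ss = (D/Vd)·f/(1−f), so D = Cmin,ss·Vd·(1−f)/f.
D = 20 × 80 × (1−f)/f ≈ 20 × 80 × 1.00000 ≈ 1600.00 mg.

1600 mg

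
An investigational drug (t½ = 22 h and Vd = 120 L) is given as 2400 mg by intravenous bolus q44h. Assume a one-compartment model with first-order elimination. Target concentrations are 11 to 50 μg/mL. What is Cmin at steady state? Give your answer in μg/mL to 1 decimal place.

τ = 44 h = 2 half-lives, so f = (1/2)^2 = 0.25.
Accumulation ratio R = 1/(1 − f) = 1/0.75 = 4/3.
Single-dose peak C₀ = D/Vd = 2400/120 = 20 μg/mL.
Steady-state peak Cmax,ss = C₀·R = 20 × 4/3 ≈ 26.667 μg/mL.
Steady-state trough Cmin,ss = Cmax,ss·f ≈ 26.667 × 0.25 ≈ 6.667 μg/mL.
Trough 6.7 μg/mL vs MEC 11 μg/mL: subtherapeutic.

6.7 μg/mL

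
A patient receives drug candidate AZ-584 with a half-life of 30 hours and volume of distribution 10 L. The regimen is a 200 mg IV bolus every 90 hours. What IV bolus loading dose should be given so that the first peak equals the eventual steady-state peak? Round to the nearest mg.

f = (1/2)^(90/30) ≈ 0.125000; accumulation ratio R = 1/(1−f) ≈ 1.14286.
Loading dose to hit Cmax,ss on first dose: D_load = D_maint·R ≈ 200 × 1.14286 ≈ 228.57 mg.

229 mg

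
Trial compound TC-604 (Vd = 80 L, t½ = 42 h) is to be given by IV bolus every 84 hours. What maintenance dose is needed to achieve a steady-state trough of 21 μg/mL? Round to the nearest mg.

τ/t½ = 84/42 ≈ 2, so f = (1/2)^(84/42) ≈ 0.250000.
Cmin,ss = (D/Vd)·f/(1−f), so D = Cmin,ss·Vd·(1−f)/f.
D = 21 × 80 × (1−f)/f ≈ 21 × 80 × 3.00000 ≈ 5040.00 mg.

5040 mg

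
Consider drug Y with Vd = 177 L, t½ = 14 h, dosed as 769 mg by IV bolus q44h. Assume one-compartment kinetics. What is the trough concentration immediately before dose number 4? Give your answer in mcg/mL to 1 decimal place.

f = (1/2)^(τ/t½) = (1/2)^(44/14) ≈ 0.1132.
C₀ = D/Vd = 769/177 ≈ 4.345 mcg/mL.
Before the 4th dose, 3 doses have been given. Superposition: Cmin = C₀·(f + f² + … + f^3).
≈ 4.345 × (0.1132 + 0.0128 + 0.0015) ≈ 4.345 × 0.1275 ≈ 0.554 mcg/mL.

0.6 mcg/mL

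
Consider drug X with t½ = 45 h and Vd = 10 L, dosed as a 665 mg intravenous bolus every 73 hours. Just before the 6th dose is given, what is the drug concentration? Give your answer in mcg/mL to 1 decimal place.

31.9 mcg/mL

f = (1/2)^(τ/t½) = (1/2)^(73/45) ≈ 0.3248.
C₀ = D/Vd = 665/10 ≈ 66.500 mcg/mL.
Before the 6th dose, 5 doses have been given. Superposition: Cmin = C₀·(f + f² + … + f^5).
≈ 66.500 × (0.3248 + 0.1055 + 0.0343 + 0.0111 + 0.0036) ≈ 66.500 × 0.4793 ≈ 31.873 mcg/mL.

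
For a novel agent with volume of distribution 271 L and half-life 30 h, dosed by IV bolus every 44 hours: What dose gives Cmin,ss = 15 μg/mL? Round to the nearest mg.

7170 mg

τ/t½ = 44/30 ≈ 1.4667, so f = (1/2)^(44/30) ≈ 0.361817.
Cmin,ss = (D/Vd)·f/(1−f), so D = Cmin,ss·Vd·(1−f)/f.
D = 15 × 271 × (1−f)/f ≈ 15 × 271 × 1.76383 ≈ 7169.97 mg.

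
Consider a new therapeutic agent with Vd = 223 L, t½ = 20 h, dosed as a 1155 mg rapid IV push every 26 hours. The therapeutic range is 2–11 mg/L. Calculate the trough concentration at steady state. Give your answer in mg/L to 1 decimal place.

3.5 mg/L

τ/t½ = 26/20 ≈ 1.3, so fraction remaining f = (1/2)^(26/20) ≈ 0.4061.
Accumulation ratio R = 1/(1 − f) ≈ 1/0.5939 ≈ 1.6838.
Single-dose peak C₀ = D/Vd = 1155/223 ≈ 5.179 mg/L.
Cmax,ss = C₀/(1 − f) ≈ 5.179/0.5939 ≈ 8.720 mg/L.
One interval later, Cmin,ss = Cmax,ss·e^(−kτ) ≈ 8.720 × 0.4061 ≈ 3.541 mg/L.
Trough 3.5 mg/L vs MEC 2 mg/L: adequate.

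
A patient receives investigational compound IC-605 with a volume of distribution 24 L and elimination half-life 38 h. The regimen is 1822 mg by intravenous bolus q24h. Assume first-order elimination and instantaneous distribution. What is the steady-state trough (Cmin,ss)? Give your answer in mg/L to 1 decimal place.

138.2 mg/L

k = ln2/t½ = ln2/38 ≈ 0.018241 h⁻¹; fraction remaining f = e^(−kτ) = e^(−0.018241×24) ≈ 0.6455.
Accumulation ratio R = 1/(1 − f) ≈ 1/0.3545 ≈ 2.8209.
Each bolus raises the concentration by D/Vd = 1822/24 ≈ 75.917 mg/L.
Cmax,ss = C₀/(1 − f) ≈ 75.917/0.3545 ≈ 214.152 mg/L.
One interval later, Cmin,ss = Cmax,ss·e^(−kτ) ≈ 214.152 × 0.6455 ≈ 138.235 mg/L.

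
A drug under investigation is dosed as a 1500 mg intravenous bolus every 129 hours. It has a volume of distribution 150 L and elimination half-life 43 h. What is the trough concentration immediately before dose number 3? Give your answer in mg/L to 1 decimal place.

f = (1/2)^(τ/t½) = (1/2)^(129/43) ≈ 0.1250.
C₀ = D/Vd = 1500/150 ≈ 10.000 mg/L.
Before the 3rd dose, 2 doses have been given. Superposition: Cmin = C₀·(f + f²).
≈ 10.000 × (0.1250 + 0.0156) ≈ 10.000 × 0.1406 ≈ 1.406 mg/L.

1.4 mg/L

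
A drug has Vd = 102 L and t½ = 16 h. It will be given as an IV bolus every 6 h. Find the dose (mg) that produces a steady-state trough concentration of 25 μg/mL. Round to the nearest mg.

τ/t½ = 6/16 ≈ 0.375, so f = (1/2)^(6/16) ≈ 0.771105.
Cmin,ss = (D/Vd)·f/(1−f), so D = Cmin,ss·Vd·(1−f)/f.
D = 25 × 102 × (1−f)/f ≈ 25 × 102 × 0.29684 ≈ 756.94 mg.

757 mg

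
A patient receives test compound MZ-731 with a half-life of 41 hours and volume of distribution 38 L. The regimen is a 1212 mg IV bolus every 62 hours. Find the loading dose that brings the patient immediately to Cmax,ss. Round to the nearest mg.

1866 mg

f = (1/2)^(62/41) ≈ 0.350577; accumulation ratio R = 1/(1−f) ≈ 1.53983.
Loading dose to hit Cmax,ss on first dose: D_load = D_maint·R ≈ 1212 × 1.53983 ≈ 1866.27 mg.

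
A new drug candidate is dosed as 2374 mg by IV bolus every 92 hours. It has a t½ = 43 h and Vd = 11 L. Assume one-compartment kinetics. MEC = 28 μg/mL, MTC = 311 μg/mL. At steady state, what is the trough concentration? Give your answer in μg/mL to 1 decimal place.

63.4 μg/mL

Over one 92-h interval, 92/43 ≈ 2.1395 half-lives elapse, leaving f ≈ 0.2270 of each dose.
Accumulation ratio R = 1/(1 − f) ≈ 1/0.7730 ≈ 1.2937.
Single-dose peak C₀ = D/Vd = 2374/11 ≈ 215.818 μg/mL.
Steady-state peak Cmax,ss = C₀·R ≈ 215.818 × 1.2937 ≈ 279.204 μg/mL.
One interval later, Cmin,ss = Cmax,ss·e^(−kτ) ≈ 279.204 × 0.2270 ≈ 63.379 μg/mL.
Trough 63.4 μg/mL vs MEC 28 μg/mL: adequate.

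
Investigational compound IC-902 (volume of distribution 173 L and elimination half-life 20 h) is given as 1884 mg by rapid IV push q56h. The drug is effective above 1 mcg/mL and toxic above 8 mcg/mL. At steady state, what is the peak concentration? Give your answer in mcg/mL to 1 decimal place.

Over one 56-h interval, 56/20 ≈ 2.8 half-lives elapse, leaving f ≈ 0.1436 of each dose.
Accumulation ratio R = 1/(1 − f) ≈ 1/0.8564 ≈ 1.1677.
Single-dose peak C₀ = D/Vd = 1884/173 ≈ 10.890 mcg/mL.
Steady-state peak Cmax,ss = C₀·R ≈ 10.890 × 1.1677 ≈ 12.716 mcg/mL.
Peak 12.7 mcg/mL vs MTC 8 mcg/mL: exceeds toxic threshold.

12.7 mcg/mL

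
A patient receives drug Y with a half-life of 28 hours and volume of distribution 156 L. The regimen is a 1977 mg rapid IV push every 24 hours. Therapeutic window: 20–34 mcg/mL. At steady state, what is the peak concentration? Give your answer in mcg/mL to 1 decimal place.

τ/t½ = 24/28 ≈ 0.85714, so fraction remaining f = (1/2)^(24/28) ≈ 0.5520.
Accumulation ratio R = 1/(1 − f) ≈ 1/0.4480 ≈ 2.2321.
Single-dose peak C₀ = D/Vd = 1977/156 ≈ 12.673 mcg/mL.
Steady-state peak Cmax,ss = C₀·R ≈ 12.673 × 2.2321 ≈ 28.287 mcg/mL.
Peak 28.3 mcg/mL vs MTC 34 mcg/mL: below toxic threshold.

28.3 mcg/mL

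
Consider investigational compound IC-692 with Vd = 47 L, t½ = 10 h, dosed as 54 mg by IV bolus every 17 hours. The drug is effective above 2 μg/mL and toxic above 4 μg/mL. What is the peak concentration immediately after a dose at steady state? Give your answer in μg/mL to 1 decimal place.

1.7 μg/mL

τ/t½ = 17/10 ≈ 1.7, so fraction remaining f = (1/2)^(17/10) ≈ 0.3078.
At steady state, accumulation factor R = 1/(1 − e^(−kτ)) ≈ 1.4447.
Single-dose peak C₀ = D/Vd = 54/47 ≈ 1.149 μg/mL.
Steady-state peak Cmax,ss = C₀·R ≈ 1.149 × 1.4447 ≈ 1.660 μg/mL.
Peak 1.7 μg/mL vs MTC 4 μg/mL: below toxic threshold.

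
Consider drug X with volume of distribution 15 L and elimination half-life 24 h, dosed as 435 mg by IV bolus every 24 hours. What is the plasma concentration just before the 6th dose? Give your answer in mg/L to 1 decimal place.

28.1 mg/L

f = (1/2)^(τ/t½) = (1/2)^(24/24) ≈ 0.5000.
C₀ = D/Vd = 435/15 ≈ 29.000 mg/L.
Before the 6th dose, 5 doses have been given. Superposition: Cmin = C₀·(f + f² + … + f^5).
≈ 29.000 × (0.5000 + 0.2500 + 0.1250 + 0.0625 + 0.0313) ≈ 29.000 × 0.9688 ≈ 28.095 mg/L.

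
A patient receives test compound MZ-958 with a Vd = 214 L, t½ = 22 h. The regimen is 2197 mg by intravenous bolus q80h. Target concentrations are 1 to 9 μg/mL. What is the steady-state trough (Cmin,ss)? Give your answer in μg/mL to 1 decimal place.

Over one 80-h interval, 80/22 ≈ 3.6364 half-lives elapse, leaving f ≈ 0.0804 of each dose.
At steady state, accumulation factor R = 1/(1 − e^(−kτ)) ≈ 1.0874.
Single-dose peak C₀ = D/Vd = 2197/214 ≈ 10.266 μg/mL.
Cmax,ss = C₀/(1 − f) ≈ 10.266/0.9196 ≈ 11.164 μg/mL.
Steady-state trough Cmin,ss = Cmax,ss·f ≈ 11.164 × 0.0804 ≈ 0.898 μg/mL.
Trough 0.9 μg/mL vs MEC 1 μg/mL: subtherapeutic.

0.9 μg/mL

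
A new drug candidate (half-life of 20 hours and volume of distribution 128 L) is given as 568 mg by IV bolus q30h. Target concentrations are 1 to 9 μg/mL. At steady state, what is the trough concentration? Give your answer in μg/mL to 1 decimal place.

2.4 μg/mL

k = ln2/t½ = ln2/20 ≈ 0.034657 h⁻¹; fraction remaining f = e^(−kτ) = e^(−0.034657×30) ≈ 0.3536.
Accumulation ratio R = 1/(1 − f) ≈ 1/0.6464 ≈ 1.5470.
Each bolus raises the concentration by D/Vd = 568/128 ≈ 4.438 μg/mL.
Steady-state peak Cmax,ss = C₀·R ≈ 4.438 × 1.5470 ≈ 6.866 μg/mL.
One interval later, Cmin,ss = Cmax,ss·e^(−kτ) ≈ 6.866 × 0.3536 ≈ 2.428 μg/mL.
Trough 2.4 μg/mL vs MEC 1 μg/mL: adequate.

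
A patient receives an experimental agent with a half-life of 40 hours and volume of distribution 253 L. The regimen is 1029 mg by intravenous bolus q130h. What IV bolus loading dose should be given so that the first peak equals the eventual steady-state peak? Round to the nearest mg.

f = (1/2)^(130/40) ≈ 0.105112; accumulation ratio R = 1/(1−f) ≈ 1.11746.
Loading dose to hit Cmax,ss on first dose: D_load = D_maint·R ≈ 1029 × 1.11746 ≈ 1149.87 mg.

1150 mg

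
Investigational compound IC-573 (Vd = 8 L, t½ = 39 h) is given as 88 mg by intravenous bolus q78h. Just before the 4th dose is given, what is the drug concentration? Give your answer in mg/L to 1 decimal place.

f = (1/2)^(τ/t½) = (1/2)^(78/39) ≈ 0.2500.
C₀ = D/Vd = 88/8 ≈ 11.000 mg/L.
Before the 4th dose, 3 doses have been given. Superposition: Cmin = C₀·(f + f² + … + f^3).
≈ 11.000 × (0.2500 + 0.0625 + 0.0156) ≈ 11.000 × 0.3281 ≈ 3.609 mg/L.

3.6 mg/L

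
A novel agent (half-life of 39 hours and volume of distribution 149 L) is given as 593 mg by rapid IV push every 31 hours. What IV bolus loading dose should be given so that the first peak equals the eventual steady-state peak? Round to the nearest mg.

f = (1/2)^(31/39) ≈ 0.576394; accumulation ratio R = 1/(1−f) ≈ 2.36068.
Loading dose to hit Cmax,ss on first dose: D_load = D_maint·R ≈ 593 × 2.36068 ≈ 1399.88 mg.

1400 mg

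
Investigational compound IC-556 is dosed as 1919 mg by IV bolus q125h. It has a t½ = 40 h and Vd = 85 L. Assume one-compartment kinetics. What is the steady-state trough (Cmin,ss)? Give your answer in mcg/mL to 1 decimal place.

2.9 mcg/mL

Over one 125-h interval, 125/40 ≈ 3.125 half-lives elapse, leaving f ≈ 0.1146 of each dose.
At steady state, accumulation factor R = 1/(1 − e^(−kτ)) ≈ 1.1294.
Each bolus raises the concentration by D/Vd = 1919/85 ≈ 22.576 mcg/mL.
Cmax,ss = C₀/(1 − f) ≈ 22.576/0.8854 ≈ 25.498 mcg/mL.
Steady-state trough Cmin,ss = Cmax,ss·f ≈ 25.498 × 0.1146 ≈ 2.922 mcg/mL.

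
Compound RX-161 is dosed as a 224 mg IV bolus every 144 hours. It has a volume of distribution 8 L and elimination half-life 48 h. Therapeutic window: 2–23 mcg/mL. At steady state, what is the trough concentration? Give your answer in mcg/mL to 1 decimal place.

τ = 144 h = 3 half-lives, so f = (1/2)^3 = 0.125.
At steady state, R = 1/(1 − 0.125) = 8/7.
Single-dose peak C₀ = D/Vd = 224/8 = 28 mcg/mL.
Steady-state peak Cmax,ss = C₀·R = 28 × 8/7 ≈ 32.000 mcg/mL.
Steady-state trough Cmin,ss = Cmax,ss·f ≈ 32.000 × 0.125 ≈ 4.000 mcg/mL.
Trough 4.0 mcg/mL vs MEC 2 mcg/mL: adequate.

4.0 mcg/mL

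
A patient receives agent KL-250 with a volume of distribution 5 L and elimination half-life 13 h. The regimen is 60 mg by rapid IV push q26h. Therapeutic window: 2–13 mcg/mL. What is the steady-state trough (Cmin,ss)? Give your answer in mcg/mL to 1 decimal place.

4.0 mcg/mL

τ = 26 h = 2 half-lives, so f = (1/2)^2 = 0.25.
Accumulation ratio R = 1/(1 − f) = 1/0.75 = 4/3.
Single-dose peak C₀ = D/Vd = 60/5 = 12 mcg/mL.
Steady-state peak Cmax,ss = C₀·R = 12 × 4/3 ≈ 16.000 mcg/mL.
Steady-state trough Cmin,ss = Cmax,ss·f ≈ 16.000 × 0.25 ≈ 4.000 mcg/mL.
Trough 4.0 mcg/mL vs MEC 2 mcg/mL: adequate.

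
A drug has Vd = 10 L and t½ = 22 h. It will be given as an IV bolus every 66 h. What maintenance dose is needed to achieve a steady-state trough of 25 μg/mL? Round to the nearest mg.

τ/t½ = 66/22 ≈ 3, so f = (1/2)^(66/22) ≈ 0.125000.
Cmin,ss = (D/Vd)·f/(1−f), so D = Cmin,ss·Vd·(1−f)/f.
D = 25 × 10 × (1−f)/f ≈ 25 × 10 × 7.00000 ≈ 1750.00 mg.

1750 mg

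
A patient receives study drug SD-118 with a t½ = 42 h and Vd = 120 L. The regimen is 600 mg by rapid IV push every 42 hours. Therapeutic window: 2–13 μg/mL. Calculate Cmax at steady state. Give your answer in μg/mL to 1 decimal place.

τ = 42 h = 1 half-life, so f = (1/2)^1 = 0.5.
Accumulation ratio R = 1/(1 − f) = 1/0.5 = 2/1.
Single-dose peak C₀ = D/Vd = 600/120 = 5 μg/mL.
Steady-state peak Cmax,ss = C₀·R = 5 × 2/1 ≈ 10.000 μg/mL.
Peak 10.0 μg/mL vs MTC 13 μg/mL: below toxic threshold.

10.0 μg/mL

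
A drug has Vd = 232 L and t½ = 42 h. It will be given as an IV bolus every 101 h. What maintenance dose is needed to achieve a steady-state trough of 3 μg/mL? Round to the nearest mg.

τ/t½ = 101/42 ≈ 2.4048, so f = (1/2)^(101/42) ≈ 0.188840.
Cmin,ss = (D/Vd)·f/(1−f), so D = Cmin,ss·Vd·(1−f)/f.
D = 3 × 232 × (1−f)/f ≈ 3 × 232 × 4.29549 ≈ 2989.66 mg.

2990 mg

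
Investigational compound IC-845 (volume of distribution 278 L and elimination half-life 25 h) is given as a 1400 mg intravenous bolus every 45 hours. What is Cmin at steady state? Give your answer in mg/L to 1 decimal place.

2.0 mg/L

Over one 45-h interval, 45/25 ≈ 1.8 half-lives elapse, leaving f ≈ 0.2872 of each dose.
Each bolus raises the concentration by D/Vd = 1400/278 ≈ 5.036 mg/L.
Steady-state trough Cmin,ss = C₀·f/(1−f) ≈ 5.036 × 0.2872/0.7128 ≈ 2.029 mg/L.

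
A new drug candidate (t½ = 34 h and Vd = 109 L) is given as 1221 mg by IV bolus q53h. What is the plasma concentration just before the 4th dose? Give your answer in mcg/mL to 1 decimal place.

f = (1/2)^(τ/t½) = (1/2)^(53/34) ≈ 0.3394.
C₀ = D/Vd = 1221/109 ≈ 11.202 mcg/mL.
Before the 4th dose, 3 doses have been given. Superposition: Cmin = C₀·(f + f² + … + f^3).
≈ 11.202 × (0.3394 + 0.1152 + 0.0391) ≈ 11.202 × 0.4937 ≈ 5.530 mcg/mL.

5.5 mcg/mL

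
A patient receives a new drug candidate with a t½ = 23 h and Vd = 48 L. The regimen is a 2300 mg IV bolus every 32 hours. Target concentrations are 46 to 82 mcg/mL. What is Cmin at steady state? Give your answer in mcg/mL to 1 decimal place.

29.5 mcg/mL

τ/t½ = 32/23 ≈ 1.3913, so fraction remaining f = (1/2)^(32/23) ≈ 0.3812.
Each bolus raises the concentration by D/Vd = 2300/48 ≈ 47.917 mcg/mL.
Steady-state trough Cmin,ss = C₀·f/(1−f) ≈ 47.917 × 0.3812/0.6188 ≈ 29.518 mcg/mL.
Trough 29.5 mcg/mL vs MEC 46 mcg/mL: subtherapeutic.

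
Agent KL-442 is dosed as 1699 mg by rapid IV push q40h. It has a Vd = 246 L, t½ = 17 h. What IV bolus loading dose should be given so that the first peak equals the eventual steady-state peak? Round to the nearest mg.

2113 mg

f = (1/2)^(40/17) ≈ 0.195747; accumulation ratio R = 1/(1−f) ≈ 1.24339.
Loading dose to hit Cmax,ss on first dose: D_load = D_maint·R ≈ 1699 × 1.24339 ≈ 2112.52 mg.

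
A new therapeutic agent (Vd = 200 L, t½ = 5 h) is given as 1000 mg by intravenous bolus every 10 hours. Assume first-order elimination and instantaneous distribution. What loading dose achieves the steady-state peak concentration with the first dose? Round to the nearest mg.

1333 mg

f = (1/2)^(10/5) ≈ 0.250000; accumulation ratio R = 1/(1−f) ≈ 1.33333.
Loading dose to hit Cmax,ss on first dose: D_load = D_maint·R ≈ 1000 × 1.33333 ≈ 1333.33 mg.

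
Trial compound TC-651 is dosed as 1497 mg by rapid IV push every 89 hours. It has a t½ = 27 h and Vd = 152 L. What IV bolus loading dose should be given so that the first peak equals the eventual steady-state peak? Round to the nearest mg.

1667 mg

f = (1/2)^(89/27) ≈ 0.101793; accumulation ratio R = 1/(1−f) ≈ 1.11333.
Loading dose to hit Cmax,ss on first dose: D_load = D_maint·R ≈ 1497 × 1.11333 ≈ 1666.66 mg.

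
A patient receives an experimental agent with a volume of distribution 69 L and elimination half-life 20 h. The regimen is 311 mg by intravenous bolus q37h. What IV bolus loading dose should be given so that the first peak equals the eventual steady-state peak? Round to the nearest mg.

f = (1/2)^(37/20) ≈ 0.277392; accumulation ratio R = 1/(1−f) ≈ 1.38388.
Loading dose to hit Cmax,ss on first dose: D_load = D_maint·R ≈ 311 × 1.38388 ≈ 430.39 mg.

430 mg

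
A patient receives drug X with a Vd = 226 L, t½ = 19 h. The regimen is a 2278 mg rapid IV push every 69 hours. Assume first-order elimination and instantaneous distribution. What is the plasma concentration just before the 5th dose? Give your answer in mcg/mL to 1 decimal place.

f = (1/2)^(τ/t½) = (1/2)^(69/19) ≈ 0.0807.
C₀ = D/Vd = 2278/226 ≈ 10.080 mcg/mL.
Before the 5th dose, 4 doses have been given. Superposition: Cmin = C₀·(f + f² + … + f^4).
≈ 10.080 × (0.0807 + 0.0065 + 0.0005 + 0.0000) ≈ 10.080 × 0.0877 ≈ 0.884 mcg/mL.

0.9 mcg/mL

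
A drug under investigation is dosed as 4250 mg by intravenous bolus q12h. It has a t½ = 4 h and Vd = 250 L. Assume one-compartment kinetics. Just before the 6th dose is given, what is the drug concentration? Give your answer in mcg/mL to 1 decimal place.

2.4 mcg/mL

f = (1/2)^(τ/t½) = (1/2)^(12/4) ≈ 0.1250.
C₀ = D/Vd = 4250/250 ≈ 17.000 mcg/mL.
Before the 6th dose, 5 doses have been given. Superposition: Cmin = C₀·(f + f² + … + f^5).
≈ 17.000 × (0.1250 + 0.0156 + 0.0020 + 0.0002 + 0.0000) ≈ 17.000 × 0.1428 ≈ 2.428 mcg/mL.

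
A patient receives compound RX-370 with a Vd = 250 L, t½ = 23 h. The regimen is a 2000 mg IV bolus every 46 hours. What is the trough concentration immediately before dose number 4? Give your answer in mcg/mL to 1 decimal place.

f = (1/2)^(τ/t½) = (1/2)^(46/23) ≈ 0.2500.
C₀ = D/Vd = 2000/250 ≈ 8.000 mcg/mL.
Before the 4th dose, 3 doses have been given. Superposition: Cmin = C₀·(f + f² + … + f^3).
≈ 8.000 × (0.2500 + 0.0625 + 0.0156) ≈ 8.000 × 0.3281 ≈ 2.625 mcg/mL.

2.6 mcg/mL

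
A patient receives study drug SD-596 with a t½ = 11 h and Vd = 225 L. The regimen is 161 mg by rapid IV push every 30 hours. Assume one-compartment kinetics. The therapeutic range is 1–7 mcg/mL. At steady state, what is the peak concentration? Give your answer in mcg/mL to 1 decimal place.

0.8 mcg/mL

τ/t½ = 30/11 ≈ 2.7273, so fraction remaining f = (1/2)^(30/11) ≈ 0.1510.
At steady state, accumulation factor R = 1/(1 − e^(−kτ)) ≈ 1.1779.
Each bolus raises the concentration by D/Vd = 161/225 ≈ 0.716 mcg/mL.
Cmax,ss = C₀/(1 − f) ≈ 0.716/0.8490 ≈ 0.843 mcg/mL.
Peak 0.8 mcg/mL vs MTC 7 mcg/mL: below toxic threshold.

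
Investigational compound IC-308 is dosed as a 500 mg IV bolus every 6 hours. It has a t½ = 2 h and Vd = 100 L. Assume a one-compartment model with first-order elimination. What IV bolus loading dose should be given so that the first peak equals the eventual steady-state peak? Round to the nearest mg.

571 mg

f = (1/2)^(6/2) ≈ 0.125000; accumulation ratio R = 1/(1−f) ≈ 1.14286.
Loading dose to hit Cmax,ss on first dose: D_load = D_maint·R ≈ 500 × 1.14286 ≈ 571.43 mg.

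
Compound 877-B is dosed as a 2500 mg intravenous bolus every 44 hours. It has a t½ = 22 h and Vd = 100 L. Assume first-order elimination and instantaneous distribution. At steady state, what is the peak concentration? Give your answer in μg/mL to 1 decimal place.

The dosing interval is 2 half-lives, so f = 2^(−2) = 0.25.
At steady state, R = 1/(1 − 0.25) = 4/3.
Single-dose peak C₀ = D/Vd = 2500/100 = 25 μg/mL.
Steady-state peak Cmax,ss = C₀·R = 25 × 4/3 ≈ 33.333 μg/mL.

33.3 μg/mL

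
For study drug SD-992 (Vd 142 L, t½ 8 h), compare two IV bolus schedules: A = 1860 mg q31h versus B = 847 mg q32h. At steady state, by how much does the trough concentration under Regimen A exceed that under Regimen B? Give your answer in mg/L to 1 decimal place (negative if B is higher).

Regimen A: f = (1/2)^(31/8) ≈ 0.0682; Cmin,ss = (1860/142)·f/(1−f) ≈ 0.959 mg/L.
Regimen B: f = (1/2)^(32/8) ≈ 0.0625; Cmin,ss = (847/142)·f/(1−f) ≈ 0.398 mg/L.
Difference ≈ 0.959 − 0.398 ≈ 0.561 mg/L.

0.6 mg/L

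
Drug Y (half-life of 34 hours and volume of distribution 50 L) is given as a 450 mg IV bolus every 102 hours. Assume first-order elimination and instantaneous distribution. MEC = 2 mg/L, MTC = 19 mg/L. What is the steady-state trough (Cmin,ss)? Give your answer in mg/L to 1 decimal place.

1.3 mg/L

τ = 102 h = 3 half-lives, so f = (1/2)^3 = 0.125.
Accumulation ratio R = 1/(1 − f) = 1/0.875 = 8/7.
Single-dose peak C₀ = D/Vd = 450/50 = 9 mg/L.
Steady-state peak Cmax,ss = C₀·R = 9 × 8/7 ≈ 10.286 mg/L.
Steady-state trough Cmin,ss = Cmax,ss·f ≈ 10.286 × 0.125 ≈ 1.286 mg/L.
Trough 1.3 mg/L vs MEC 2 mg/L: subtherapeutic.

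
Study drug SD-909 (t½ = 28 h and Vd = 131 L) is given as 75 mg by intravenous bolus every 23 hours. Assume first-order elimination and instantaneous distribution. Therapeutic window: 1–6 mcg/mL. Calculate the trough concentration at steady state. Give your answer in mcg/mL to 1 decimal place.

Over one 23-h interval, 23/28 ≈ 0.82143 half-lives elapse, leaving f ≈ 0.5659 of each dose.
Accumulation ratio R = 1/(1 − f) ≈ 1/0.4341 ≈ 2.3036.
Single-dose peak C₀ = D/Vd = 75/131 ≈ 0.573 mcg/mL.
Steady-state peak Cmax,ss = C₀·R ≈ 0.573 × 2.3036 ≈ 1.320 mcg/mL.
Steady-state trough Cmin,ss = Cmax,ss·f ≈ 1.320 × 0.5659 ≈ 0.747 mcg/mL.
Trough 0.7 mcg/mL vs MEC 1 mcg/mL: subtherapeutic.

0.7 mcg/mL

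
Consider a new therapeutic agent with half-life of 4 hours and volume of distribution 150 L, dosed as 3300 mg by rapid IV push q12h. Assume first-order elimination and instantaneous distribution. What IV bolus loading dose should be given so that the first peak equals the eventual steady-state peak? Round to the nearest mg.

f = (1/2)^(12/4) ≈ 0.125000; accumulation ratio R = 1/(1−f) ≈ 1.14286.
Loading dose to hit Cmax,ss on first dose: D_load = D_maint·R ≈ 3300 × 1.14286 ≈ 3771.44 mg.

3771 mg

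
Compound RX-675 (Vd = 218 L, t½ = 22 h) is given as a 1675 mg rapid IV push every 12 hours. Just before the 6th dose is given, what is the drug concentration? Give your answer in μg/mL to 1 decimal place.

f = (1/2)^(τ/t½) = (1/2)^(12/22) ≈ 0.6852.
C₀ = D/Vd = 1675/218 ≈ 7.683 μg/mL.
Before the 6th dose, 5 doses have been given. Superposition: Cmin = C₀·(f + f² + … + f^5).
≈ 7.683 × (0.6852 + 0.4695 + 0.3217 + 0.2204 + 0.1510) ≈ 7.683 × 1.8478 ≈ 14.197 μg/mL.

14.2 μg/mL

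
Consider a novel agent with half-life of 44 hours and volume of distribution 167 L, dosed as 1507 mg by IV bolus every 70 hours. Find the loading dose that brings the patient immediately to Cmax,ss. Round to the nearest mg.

2256 mg

f = (1/2)^(70/44) ≈ 0.331962; accumulation ratio R = 1/(1−f) ≈ 1.49692.
Loading dose to hit Cmax,ss on first dose: D_load = D_maint·R ≈ 1507 × 1.49692 ≈ 2255.86 mg.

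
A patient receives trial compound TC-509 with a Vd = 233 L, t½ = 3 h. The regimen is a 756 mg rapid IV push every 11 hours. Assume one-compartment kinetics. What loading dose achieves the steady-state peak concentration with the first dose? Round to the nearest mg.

f = (1/2)^(11/3) ≈ 0.078745; accumulation ratio R = 1/(1−f) ≈ 1.08548.
Loading dose to hit Cmax,ss on first dose: D_load = D_maint·R ≈ 756 × 1.08548 ≈ 820.62 mg.

821 mg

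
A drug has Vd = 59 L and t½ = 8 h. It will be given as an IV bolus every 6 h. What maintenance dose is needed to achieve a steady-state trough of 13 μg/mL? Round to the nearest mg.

τ/t½ = 6/8 ≈ 0.75, so f = (1/2)^(6/8) ≈ 0.594604.
Cmin,ss = (D/Vd)·f/(1−f), so D = Cmin,ss·Vd·(1−f)/f.
D = 13 × 59 × (1−f)/f ≈ 13 × 59 × 0.68179 ≈ 522.93 mg.

523 mg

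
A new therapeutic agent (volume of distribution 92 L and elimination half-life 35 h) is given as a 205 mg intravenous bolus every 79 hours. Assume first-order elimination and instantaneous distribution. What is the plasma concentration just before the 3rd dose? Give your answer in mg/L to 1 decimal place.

0.6 mg/L

f = (1/2)^(τ/t½) = (1/2)^(79/35) ≈ 0.2092.
C₀ = D/Vd = 205/92 ≈ 2.228 mg/L.
Before the 3rd dose, 2 doses have been given. Superposition: Cmin = C₀·(f + f²).
≈ 2.228 × (0.2092 + 0.0438) ≈ 2.228 × 0.2530 ≈ 0.564 mg/L.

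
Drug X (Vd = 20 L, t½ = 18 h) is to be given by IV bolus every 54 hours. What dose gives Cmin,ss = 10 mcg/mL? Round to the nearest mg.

1400 mg

τ/t½ = 54/18 ≈ 3, so f = (1/2)^(54/18) ≈ 0.125000.
Cmin,ss = (D/Vd)·f/(1−f), so D = Cmin,ss·Vd·(1−f)/f.
D = 10 × 20 × (1−f)/f ≈ 10 × 20 × 7.00000 ≈ 1400.00 mg.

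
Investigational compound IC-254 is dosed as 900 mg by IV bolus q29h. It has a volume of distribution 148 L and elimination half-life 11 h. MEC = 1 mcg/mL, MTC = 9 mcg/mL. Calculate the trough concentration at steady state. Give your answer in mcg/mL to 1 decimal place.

1.2 mcg/mL

Over one 29-h interval, 29/11 ≈ 2.6364 half-lives elapse, leaving f ≈ 0.1608 of each dose.
At steady state, accumulation factor R = 1/(1 − e^(−kτ)) ≈ 1.1916.
Each bolus raises the concentration by D/Vd = 900/148 ≈ 6.081 mcg/mL.
Cmax,ss = C₀/(1 − f) ≈ 6.081/0.8392 ≈ 7.246 mcg/mL.
One interval later, Cmin,ss = Cmax,ss·e^(−kτ) ≈ 7.246 × 0.1608 ≈ 1.165 mcg/mL.
Trough 1.2 mcg/mL vs MEC 1 mcg/mL: adequate.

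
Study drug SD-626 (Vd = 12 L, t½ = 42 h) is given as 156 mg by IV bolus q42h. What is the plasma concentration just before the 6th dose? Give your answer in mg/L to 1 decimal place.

12.6 mg/L

f = (1/2)^(τ/t½) = (1/2)^(42/42) ≈ 0.5000.
C₀ = D/Vd = 156/12 ≈ 13.000 mg/L.
Before the 6th dose, 5 doses have been given. Superposition: Cmin = C₀·(f + f² + … + f^5).
≈ 13.000 × (0.5000 + 0.2500 + 0.1250 + 0.0625 + 0.0313) ≈ 13.000 × 0.9688 ≈ 12.594 mg/L.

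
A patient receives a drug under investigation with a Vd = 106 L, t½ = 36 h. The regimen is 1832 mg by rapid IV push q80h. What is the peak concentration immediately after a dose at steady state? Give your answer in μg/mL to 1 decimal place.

22.0 μg/mL

τ/t½ = 80/36 ≈ 2.2222, so fraction remaining f = (1/2)^(80/36) ≈ 0.2143.
At steady state, accumulation factor R = 1/(1 − e^(−kτ)) ≈ 1.2728.
Single-dose peak C₀ = D/Vd = 1832/106 ≈ 17.283 μg/mL.
Steady-state peak Cmax,ss = C₀·R ≈ 17.283 × 1.2728 ≈ 21.998 μg/mL.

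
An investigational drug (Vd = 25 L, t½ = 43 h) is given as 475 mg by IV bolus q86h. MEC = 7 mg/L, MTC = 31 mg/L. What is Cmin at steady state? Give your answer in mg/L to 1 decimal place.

τ = 86 h = 2 half-lives, so f = (1/2)^2 = 0.25.
Accumulation ratio R = 1/(1 − f) = 1/0.75 = 4/3.
Single-dose peak C₀ = D/Vd = 475/25 = 19 mg/L.
Steady-state peak Cmax,ss = C₀·R = 19 × 4/3 ≈ 25.333 mg/L.
Steady-state trough Cmin,ss = Cmax,ss·f ≈ 25.333 × 0.25 ≈ 6.333 mg/L.
Trough 6.3 mg/L vs MEC 7 mg/L: subtherapeutic.

6.3 mg/L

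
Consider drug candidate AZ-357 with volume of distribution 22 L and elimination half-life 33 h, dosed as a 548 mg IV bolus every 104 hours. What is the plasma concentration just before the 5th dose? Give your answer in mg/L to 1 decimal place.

3.2 mg/L

f = (1/2)^(τ/t½) = (1/2)^(104/33) ≈ 0.1125.
C₀ = D/Vd = 548/22 ≈ 24.909 mg/L.
Before the 5th dose, 4 doses have been given. Superposition: Cmin = C₀·(f + f² + … + f^4).
≈ 24.909 × (0.1125 + 0.0127 + 0.0014 + 0.0002) ≈ 24.909 × 0.1268 ≈ 3.158 mg/L.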